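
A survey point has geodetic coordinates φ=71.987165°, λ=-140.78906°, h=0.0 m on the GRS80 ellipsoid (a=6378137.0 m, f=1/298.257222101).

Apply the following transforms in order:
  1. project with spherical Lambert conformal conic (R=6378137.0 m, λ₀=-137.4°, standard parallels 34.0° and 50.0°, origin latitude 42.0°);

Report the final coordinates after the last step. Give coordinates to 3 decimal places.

E=-138748.261 m, N=3499365.277 m

start: φ=71.987165°, λ=-140.789060°, h=0.000 m
→ lcc (R=6378137.0, λ₀=-137.4°): E=-138748.2614, N=3499365.2772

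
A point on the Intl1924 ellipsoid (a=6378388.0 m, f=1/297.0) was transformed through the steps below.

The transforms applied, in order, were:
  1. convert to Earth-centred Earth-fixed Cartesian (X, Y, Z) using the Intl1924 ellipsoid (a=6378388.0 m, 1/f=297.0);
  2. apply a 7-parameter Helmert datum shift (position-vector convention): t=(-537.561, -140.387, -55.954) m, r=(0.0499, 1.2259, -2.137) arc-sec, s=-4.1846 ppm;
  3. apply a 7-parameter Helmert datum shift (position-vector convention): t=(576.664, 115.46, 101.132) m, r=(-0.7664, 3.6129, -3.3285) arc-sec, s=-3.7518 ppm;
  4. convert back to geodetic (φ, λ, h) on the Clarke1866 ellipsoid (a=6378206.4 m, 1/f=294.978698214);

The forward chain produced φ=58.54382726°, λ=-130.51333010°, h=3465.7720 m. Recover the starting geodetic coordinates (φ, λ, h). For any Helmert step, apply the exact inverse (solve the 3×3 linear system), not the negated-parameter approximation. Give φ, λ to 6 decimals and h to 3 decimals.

φ=58.541371°, λ=-130.514049°, h=3192.637 m

start: φ=58.543827°, λ=-130.513330°, h=3465.772 m
→ ECEF (a=6378206.400, f=1/294.978698214): X=-2168759.0556, Y=-2538094.6436, Z=5420349.5385
→ Helmert⁻¹: X=-2169397.8381, Y=-2538274.7735, Z=5420221.3123
→ Helmert⁻¹: X=-2168875.2709, Y=-2538166.1669, Z=5420287.6717
→ geod (Bowring, a=6378388.000): φ=58.54137100°, λ=-130.51404900°, h=3192.6370 m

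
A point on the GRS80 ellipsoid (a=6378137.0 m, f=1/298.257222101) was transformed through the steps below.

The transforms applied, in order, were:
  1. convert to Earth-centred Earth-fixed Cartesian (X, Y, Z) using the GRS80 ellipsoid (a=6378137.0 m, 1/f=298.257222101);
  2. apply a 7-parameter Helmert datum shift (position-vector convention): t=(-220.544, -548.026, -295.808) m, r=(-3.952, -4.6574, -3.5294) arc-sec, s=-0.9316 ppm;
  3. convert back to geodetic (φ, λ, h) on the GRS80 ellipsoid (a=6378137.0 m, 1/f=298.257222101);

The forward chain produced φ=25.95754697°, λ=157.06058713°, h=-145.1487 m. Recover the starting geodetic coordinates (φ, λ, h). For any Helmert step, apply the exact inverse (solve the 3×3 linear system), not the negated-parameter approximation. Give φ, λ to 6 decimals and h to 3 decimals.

φ=25.961532°, λ=157.055915°, h=0.206 m

start: φ=25.957547°, λ=157.060587°, h=-145.149 m
→ ECEF (a=6378137.000, f=1/298.257222101): X=-5284456.9715, Y=2236526.9922, Z=2774770.3774
→ Helmert⁻¹: X=-5284216.9626, Y=2236933.5110, Z=2775230.9460
→ geod (Bowring, a=6378137.000): φ=25.96153200°, λ=157.05591500°, h=0.2060 m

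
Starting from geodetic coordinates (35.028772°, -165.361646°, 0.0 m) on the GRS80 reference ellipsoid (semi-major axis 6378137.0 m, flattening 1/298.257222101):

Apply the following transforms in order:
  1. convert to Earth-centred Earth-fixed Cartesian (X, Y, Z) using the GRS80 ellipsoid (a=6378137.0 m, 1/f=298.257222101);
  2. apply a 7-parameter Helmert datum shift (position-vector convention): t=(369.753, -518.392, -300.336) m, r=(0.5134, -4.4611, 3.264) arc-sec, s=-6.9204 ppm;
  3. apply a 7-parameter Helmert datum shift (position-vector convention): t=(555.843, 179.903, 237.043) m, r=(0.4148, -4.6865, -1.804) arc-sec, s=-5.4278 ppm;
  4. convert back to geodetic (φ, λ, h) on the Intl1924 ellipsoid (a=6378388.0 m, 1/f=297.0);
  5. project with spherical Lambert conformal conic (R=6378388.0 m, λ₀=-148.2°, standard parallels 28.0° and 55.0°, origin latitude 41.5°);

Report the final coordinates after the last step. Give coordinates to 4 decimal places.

start: φ=35.028772°, λ=-165.361646°, h=0.000 m
→ ECEF (a=6378137.000, f=1/298.257222101): X=-5058876.2666, Y=-1321355.3960, Z=3640481.1744
→ Helmert 7p (PV): X=-5058529.3306, Y=-1321953.7576, Z=3640042.9432
→ Helmert 7p (PV): X=-5058040.2969, Y=-1321729.7575, Z=3640142.6372
→ geod (Bowring, a=6378388.000): φ=35.03074190°, λ=-165.35536093°, h=-1000.1065 m
→ lcc (R=6378388.0, λ₀=-148.2°): E=-1521074.8022, N=-549145.1133

E=-1521074.8022 m, N=-549145.1133 m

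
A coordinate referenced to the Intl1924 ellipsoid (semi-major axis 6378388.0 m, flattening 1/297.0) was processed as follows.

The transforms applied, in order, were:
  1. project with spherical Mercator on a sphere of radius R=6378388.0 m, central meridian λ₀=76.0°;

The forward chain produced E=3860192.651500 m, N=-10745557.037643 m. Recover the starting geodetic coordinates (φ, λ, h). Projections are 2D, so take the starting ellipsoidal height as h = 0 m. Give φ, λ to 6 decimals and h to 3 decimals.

φ=-68.981796°, λ=110.675336°, h=0.000 m

start: E=3860192.6515, N=-10745557.0376 m
→ merc⁻¹: φ=-68.98179600°, λ=110.67533600°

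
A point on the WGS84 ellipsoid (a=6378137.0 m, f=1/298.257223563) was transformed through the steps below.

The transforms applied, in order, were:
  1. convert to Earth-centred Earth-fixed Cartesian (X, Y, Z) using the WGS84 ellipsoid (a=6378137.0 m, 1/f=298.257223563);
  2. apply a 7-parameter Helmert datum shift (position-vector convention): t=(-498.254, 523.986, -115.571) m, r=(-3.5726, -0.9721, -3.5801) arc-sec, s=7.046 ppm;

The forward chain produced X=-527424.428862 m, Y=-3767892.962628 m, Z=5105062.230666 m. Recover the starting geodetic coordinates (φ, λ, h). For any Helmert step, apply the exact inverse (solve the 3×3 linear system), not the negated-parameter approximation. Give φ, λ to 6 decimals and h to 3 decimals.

start: X=-527424.4289, Y=-3767892.9626, Z=5105062.2307 m
→ Helmert⁻¹: X=-526832.9936, Y=-3768487.9630, Z=5105079.0418
→ geod (Bowring, a=6378137.000): φ=53.48467400°, λ=-97.95834700°, h=2807.4810 m

φ=53.484674°, λ=-97.958347°, h=2807.481 m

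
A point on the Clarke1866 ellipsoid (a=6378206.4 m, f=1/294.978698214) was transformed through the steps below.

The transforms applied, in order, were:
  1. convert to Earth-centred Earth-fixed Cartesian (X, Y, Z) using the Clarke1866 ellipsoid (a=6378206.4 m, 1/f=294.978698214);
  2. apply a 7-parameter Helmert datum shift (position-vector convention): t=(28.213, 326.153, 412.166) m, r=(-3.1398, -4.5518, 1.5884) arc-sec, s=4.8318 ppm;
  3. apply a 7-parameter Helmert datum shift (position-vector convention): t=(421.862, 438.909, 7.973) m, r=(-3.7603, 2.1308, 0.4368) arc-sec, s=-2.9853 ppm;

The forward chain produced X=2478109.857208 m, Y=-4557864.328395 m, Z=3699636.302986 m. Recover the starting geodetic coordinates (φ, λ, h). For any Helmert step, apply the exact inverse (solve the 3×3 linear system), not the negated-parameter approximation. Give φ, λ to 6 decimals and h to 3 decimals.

start: X=2478109.8572, Y=-4557864.3284, Z=3699636.3030 m
→ Helmert⁻¹: X=2477647.5205, Y=-4558389.5372, Z=3699581.8681
→ Helmert⁻¹: X=2477653.8594, Y=-4558769.0506, Z=3699027.7579
→ geod (Bowring, a=6378206.400): φ=35.66993500°, λ=-61.47628000°, h=1227.5550 m

φ=35.669935°, λ=-61.476280°, h=1227.555 m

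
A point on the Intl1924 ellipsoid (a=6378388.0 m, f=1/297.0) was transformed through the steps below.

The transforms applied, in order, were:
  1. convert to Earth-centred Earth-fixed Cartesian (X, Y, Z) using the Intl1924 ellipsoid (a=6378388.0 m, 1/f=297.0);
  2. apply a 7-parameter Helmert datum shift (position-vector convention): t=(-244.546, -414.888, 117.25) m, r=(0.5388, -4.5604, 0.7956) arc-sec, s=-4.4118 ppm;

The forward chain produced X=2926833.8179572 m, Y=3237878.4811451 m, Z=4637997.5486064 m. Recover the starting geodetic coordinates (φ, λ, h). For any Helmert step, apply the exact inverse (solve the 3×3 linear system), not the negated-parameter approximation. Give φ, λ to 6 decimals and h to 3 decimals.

φ=46.927115°, λ=47.888605°, h=2063.042 m

start: X=2926833.8180, Y=3237878.4811, Z=4637997.5486 m
→ Helmert⁻¹: X=2927206.3082, Y=3238308.4800, Z=4637827.5822
→ geod (Bowring, a=6378388.000): φ=46.92711500°, λ=47.88860500°, h=2063.0420 m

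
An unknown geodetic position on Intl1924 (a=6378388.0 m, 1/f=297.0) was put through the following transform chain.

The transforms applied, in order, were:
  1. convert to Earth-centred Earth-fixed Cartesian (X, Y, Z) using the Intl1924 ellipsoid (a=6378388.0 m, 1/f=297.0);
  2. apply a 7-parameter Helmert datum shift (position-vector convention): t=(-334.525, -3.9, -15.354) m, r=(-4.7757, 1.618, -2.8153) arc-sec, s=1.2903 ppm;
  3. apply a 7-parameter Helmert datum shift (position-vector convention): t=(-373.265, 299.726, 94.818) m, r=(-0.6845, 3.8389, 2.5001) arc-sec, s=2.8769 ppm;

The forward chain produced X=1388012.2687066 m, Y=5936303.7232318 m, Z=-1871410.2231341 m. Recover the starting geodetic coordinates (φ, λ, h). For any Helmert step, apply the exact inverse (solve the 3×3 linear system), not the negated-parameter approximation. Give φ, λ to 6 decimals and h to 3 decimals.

start: X=1388012.2687, Y=5936303.7232, Z=-1871410.2231 m
→ Helmert⁻¹: X=1388488.3190, Y=5935976.3009, Z=-1871454.1163
→ Helmert⁻¹: X=1388754.7102, Y=5936034.8231, Z=-1871288.0153
→ geod (Bowring, a=6378388.000): φ=-17.17276600°, λ=76.83229700°, h=527.7510 m

φ=-17.172766°, λ=76.832297°, h=527.751 m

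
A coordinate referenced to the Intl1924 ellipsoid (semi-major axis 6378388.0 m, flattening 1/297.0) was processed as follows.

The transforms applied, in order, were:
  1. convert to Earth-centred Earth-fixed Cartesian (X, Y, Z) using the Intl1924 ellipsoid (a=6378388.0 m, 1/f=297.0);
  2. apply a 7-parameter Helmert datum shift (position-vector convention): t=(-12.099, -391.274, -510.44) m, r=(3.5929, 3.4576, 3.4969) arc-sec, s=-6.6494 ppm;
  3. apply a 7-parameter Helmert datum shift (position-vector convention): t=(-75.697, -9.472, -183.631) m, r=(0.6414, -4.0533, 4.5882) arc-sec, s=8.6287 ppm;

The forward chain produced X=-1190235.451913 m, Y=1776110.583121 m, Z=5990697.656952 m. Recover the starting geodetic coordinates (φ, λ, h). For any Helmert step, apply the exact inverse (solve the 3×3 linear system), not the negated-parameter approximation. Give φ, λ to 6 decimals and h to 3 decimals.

start: X=-1190235.4519, Y=1776110.5831, Z=5990697.6570 m
→ Helmert⁻¹: X=-1189992.2505, Y=1776149.8292, Z=5990847.4563
→ Helmert⁻¹: X=-1190058.3759, Y=1776677.4543, Z=5991346.8389
→ geod (Bowring, a=6378388.000): φ=70.47962900°, λ=123.81506200°, h=2201.8020 m

φ=70.479629°, λ=123.815062°, h=2201.802 m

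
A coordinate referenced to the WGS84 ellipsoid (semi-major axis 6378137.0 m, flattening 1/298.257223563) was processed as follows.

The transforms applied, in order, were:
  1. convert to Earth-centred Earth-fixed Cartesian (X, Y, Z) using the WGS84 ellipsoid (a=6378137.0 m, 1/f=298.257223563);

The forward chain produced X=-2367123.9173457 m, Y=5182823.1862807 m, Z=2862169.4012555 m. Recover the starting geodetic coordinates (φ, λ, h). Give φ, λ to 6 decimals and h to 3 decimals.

φ=26.826314°, λ=114.547356°, h=2469.088 m

start: X=-2367123.9173, Y=5182823.1863, Z=2862169.4013 m
→ geod (Bowring, a=6378137.000): φ=26.82631400°, λ=114.54735600°, h=2469.0880 m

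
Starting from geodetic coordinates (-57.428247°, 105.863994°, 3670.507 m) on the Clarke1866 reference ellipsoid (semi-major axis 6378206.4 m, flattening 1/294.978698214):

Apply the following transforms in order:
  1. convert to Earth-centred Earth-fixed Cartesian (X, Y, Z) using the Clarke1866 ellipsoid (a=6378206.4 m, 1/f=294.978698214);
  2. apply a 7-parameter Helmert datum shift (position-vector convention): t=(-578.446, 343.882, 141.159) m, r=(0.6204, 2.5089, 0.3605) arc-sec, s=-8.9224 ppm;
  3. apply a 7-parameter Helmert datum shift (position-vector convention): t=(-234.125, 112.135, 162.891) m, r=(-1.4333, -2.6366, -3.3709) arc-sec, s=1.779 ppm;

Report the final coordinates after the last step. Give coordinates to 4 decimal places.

start: φ=-57.428247°, λ=105.863994°, h=3670.507 m
→ ECEF (a=6378206.400, f=1/294.978698214): X=-941434.0276, Y=3312829.8758, Z=-5354617.9129
→ Helmert 7p (PV): X=-942074.9940, Y=3313158.6594, Z=-5354407.5626
→ Helmert 7p (PV): X=-942188.2059, Y=3313254.8775, Z=-5354289.2619

X=-942188.2059 m, Y=3313254.8775 m, Z=-5354289.2619 m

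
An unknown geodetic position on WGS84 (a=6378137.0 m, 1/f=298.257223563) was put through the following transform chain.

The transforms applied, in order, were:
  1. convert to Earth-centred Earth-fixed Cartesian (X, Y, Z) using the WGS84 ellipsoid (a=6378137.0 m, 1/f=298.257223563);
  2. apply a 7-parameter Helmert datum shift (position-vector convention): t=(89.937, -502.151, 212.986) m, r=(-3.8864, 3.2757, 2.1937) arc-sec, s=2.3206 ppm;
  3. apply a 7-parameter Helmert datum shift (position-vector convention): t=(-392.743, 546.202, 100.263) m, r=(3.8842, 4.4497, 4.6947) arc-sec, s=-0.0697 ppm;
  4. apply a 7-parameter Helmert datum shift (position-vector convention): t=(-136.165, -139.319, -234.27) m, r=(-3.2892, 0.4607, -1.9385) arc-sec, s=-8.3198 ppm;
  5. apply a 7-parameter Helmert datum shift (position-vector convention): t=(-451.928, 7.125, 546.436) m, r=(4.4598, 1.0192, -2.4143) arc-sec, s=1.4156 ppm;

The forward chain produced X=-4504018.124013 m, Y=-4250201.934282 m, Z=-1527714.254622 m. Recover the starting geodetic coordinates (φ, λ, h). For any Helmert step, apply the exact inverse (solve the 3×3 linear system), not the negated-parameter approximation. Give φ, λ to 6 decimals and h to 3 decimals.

start: X=-4504018.1240, Y=-4250201.9343, Z=-1527714.2546 m
→ Helmert⁻¹: X=-4503502.5206, Y=-4250288.7976, Z=-1528188.8815
→ Helmert⁻¹: X=-4503360.4662, Y=-4250202.7954, Z=-1528045.1581
→ Helmert⁻¹: X=-4503031.8181, Y=-4250675.5793, Z=-1528162.6254
→ Helmert⁻¹: X=-4503132.2318, Y=-4250086.8728, Z=-1528523.6583
→ geod (Bowring, a=6378137.000): φ=-13.95619800°, λ=-136.65589300°, h=1013.9180 m

φ=-13.956198°, λ=-136.655893°, h=1013.918 m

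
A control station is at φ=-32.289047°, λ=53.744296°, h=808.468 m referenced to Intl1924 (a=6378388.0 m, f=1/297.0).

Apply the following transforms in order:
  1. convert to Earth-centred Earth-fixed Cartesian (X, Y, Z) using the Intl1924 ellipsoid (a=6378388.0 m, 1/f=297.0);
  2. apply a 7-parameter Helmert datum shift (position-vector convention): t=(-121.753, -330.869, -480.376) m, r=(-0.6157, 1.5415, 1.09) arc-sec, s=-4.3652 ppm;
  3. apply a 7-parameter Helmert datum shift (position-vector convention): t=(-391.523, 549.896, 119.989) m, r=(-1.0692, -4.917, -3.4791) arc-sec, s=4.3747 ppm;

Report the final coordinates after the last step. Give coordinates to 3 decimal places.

X=3191869.513 m, Y=4352961.947 m, Z=-3388396.452 m

start: φ=-32.289047°, λ=53.744296°, h=808.468 m
→ ECEF (a=6378388.000, f=1/297.0): X=3192276.8897, Y=4352807.5309, Z=-3388052.7131
→ Helmert 7p (PV): X=3192092.8794, Y=4352464.4172, Z=-3388555.1497
→ Helmert 7p (PV): X=3191869.5126, Y=4352961.9471, Z=-3388396.4519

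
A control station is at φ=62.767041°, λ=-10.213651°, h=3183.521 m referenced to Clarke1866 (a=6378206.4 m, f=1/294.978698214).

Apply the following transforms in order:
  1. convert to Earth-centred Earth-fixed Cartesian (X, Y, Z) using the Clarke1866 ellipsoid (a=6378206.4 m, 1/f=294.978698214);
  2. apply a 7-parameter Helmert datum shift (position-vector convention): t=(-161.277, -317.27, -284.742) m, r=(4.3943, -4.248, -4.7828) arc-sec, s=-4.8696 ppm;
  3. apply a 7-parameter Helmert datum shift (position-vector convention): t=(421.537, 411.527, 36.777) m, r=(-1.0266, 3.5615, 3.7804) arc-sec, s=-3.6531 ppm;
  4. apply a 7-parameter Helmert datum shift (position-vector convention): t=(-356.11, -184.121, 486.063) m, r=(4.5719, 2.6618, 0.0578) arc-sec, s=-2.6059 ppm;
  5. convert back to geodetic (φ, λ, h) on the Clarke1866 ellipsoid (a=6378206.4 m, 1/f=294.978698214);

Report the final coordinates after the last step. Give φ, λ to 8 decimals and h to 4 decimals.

φ=62.76771734°, λ=-10.21997761°, h=3288.2546 m

start: φ=62.767041°, λ=-10.213651°, h=3183.521 m
→ ECEF (a=6378206.400, f=1/294.978698214): X=2881626.1700, Y=-519195.2029, Z=5650779.4535
→ Helmert 7p (PV): X=2881322.4452, Y=-519697.1471, Z=5650515.4800
→ Helmert 7p (PV): X=2881840.5464, Y=-519202.7901, Z=5650484.4511
→ Helmert 7p (PV): X=2881549.9901, Y=-519509.9944, Z=5650907.0919
→ geod (Bowring, a=6378206.400): φ=62.76771734°, λ=-10.21997761°, h=3288.2546 m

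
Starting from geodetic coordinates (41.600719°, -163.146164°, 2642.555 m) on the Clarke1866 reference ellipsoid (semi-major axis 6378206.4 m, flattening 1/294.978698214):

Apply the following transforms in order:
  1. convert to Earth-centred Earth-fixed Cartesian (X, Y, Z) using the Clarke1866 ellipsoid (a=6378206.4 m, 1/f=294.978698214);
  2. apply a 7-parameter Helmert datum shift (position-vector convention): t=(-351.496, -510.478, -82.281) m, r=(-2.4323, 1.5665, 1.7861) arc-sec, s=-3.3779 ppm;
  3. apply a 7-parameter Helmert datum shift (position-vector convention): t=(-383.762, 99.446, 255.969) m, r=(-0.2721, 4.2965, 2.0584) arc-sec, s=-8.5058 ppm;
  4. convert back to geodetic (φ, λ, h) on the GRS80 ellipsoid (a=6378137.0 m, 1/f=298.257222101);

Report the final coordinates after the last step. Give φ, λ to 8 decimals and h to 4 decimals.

φ=41.59662641°, λ=-163.14315348°, h=3262.8845 m

start: φ=41.600719°, λ=-163.146164°, h=2642.555 m
→ ECEF (a=6378206.400, f=1/294.978698214): X=-4573409.2943, Y=-1385483.9650, Z=4214098.2682
→ Helmert 7p (PV): X=-4573701.3402, Y=-1385979.6722, Z=4214052.8233
→ Helmert 7p (PV): X=-4573944.5901, Y=-1385908.5207, Z=4214370.0462
→ geod (Bowring, a=6378137.000): φ=41.59662641°, λ=-163.14315348°, h=3262.8845 m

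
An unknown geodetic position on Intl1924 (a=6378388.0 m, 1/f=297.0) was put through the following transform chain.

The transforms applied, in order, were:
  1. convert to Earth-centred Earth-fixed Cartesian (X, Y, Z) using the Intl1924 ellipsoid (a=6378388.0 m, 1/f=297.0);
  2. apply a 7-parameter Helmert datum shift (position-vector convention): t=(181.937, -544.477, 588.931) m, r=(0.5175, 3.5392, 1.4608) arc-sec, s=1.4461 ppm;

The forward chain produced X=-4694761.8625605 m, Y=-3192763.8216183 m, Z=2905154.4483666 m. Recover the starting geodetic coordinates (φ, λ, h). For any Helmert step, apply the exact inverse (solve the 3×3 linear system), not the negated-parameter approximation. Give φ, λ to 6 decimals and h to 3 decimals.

φ=27.250586°, λ=-145.787905°, h=3321.143 m

start: X=-4694761.8626, Y=-3192763.8216, Z=2905154.4484 m
→ Helmert⁻¹: X=-4695009.4544, Y=-3192174.1905, Z=2904488.7665
→ geod (Bowring, a=6378388.000): φ=27.25058600°, λ=-145.78790500°, h=3321.1430 m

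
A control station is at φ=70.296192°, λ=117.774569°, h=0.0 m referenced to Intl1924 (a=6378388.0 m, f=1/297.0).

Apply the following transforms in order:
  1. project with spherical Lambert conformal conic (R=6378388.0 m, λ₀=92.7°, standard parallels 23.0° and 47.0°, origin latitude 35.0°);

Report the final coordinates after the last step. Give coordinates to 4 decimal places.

start: φ=70.296192°, λ=117.774569°, h=0.000 m
→ lcc (R=6378388.0, λ₀=92.7°): E=1173341.4845, N=4303380.3207

E=1173341.4845 m, N=4303380.3207 m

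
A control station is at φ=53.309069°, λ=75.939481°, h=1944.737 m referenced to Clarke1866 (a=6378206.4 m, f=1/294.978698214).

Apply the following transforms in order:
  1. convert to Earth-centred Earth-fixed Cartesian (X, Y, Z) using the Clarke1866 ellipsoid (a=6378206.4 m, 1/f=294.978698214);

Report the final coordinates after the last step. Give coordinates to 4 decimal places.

X=928165.3171 m, Y=3705987.2868 m, Z=5092525.5718 m

start: φ=53.309069°, λ=75.939481°, h=1944.737 m
→ ECEF (a=6378206.400, f=1/294.978698214): X=928165.3171, Y=3705987.2868, Z=5092525.5718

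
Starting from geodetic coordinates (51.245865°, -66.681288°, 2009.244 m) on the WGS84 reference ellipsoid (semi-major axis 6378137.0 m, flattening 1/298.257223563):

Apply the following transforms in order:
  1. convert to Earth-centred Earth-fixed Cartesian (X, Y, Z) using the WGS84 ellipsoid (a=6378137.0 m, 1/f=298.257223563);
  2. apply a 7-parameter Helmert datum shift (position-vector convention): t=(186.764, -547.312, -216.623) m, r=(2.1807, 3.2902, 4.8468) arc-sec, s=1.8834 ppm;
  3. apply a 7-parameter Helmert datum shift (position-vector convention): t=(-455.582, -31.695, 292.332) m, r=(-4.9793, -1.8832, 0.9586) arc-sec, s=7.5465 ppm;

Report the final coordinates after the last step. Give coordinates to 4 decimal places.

start: φ=51.245865°, λ=-66.681288°, h=2009.244 m
→ ECEF (a=6378137.000, f=1/298.257223563): X=1584171.2661, Y=-3675100.2400, Z=4952279.4177
→ Helmert 7p (PV): X=1584526.3669, Y=-3675669.6061, Z=4952007.9977
→ Helmert 7p (PV): X=1584054.6128, Y=-3675602.1315, Z=4952440.8994

X=1584054.6128 m, Y=-3675602.1315 m, Z=4952440.8994 m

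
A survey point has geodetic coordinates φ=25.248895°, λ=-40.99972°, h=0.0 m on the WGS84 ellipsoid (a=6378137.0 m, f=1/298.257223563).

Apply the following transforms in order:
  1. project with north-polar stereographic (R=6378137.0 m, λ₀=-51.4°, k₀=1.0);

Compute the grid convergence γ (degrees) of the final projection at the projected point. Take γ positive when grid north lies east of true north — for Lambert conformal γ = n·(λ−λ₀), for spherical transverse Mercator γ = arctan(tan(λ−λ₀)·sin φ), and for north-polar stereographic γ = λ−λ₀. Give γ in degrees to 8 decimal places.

start: φ=25.248895°, λ=-40.999720°, h=0.000 m
→ into stereo (λ₀=-51.4°): φ=25.24889500°, λ−λ₀=10.40028000°
convergence γ = 10.40028000°

10.40028000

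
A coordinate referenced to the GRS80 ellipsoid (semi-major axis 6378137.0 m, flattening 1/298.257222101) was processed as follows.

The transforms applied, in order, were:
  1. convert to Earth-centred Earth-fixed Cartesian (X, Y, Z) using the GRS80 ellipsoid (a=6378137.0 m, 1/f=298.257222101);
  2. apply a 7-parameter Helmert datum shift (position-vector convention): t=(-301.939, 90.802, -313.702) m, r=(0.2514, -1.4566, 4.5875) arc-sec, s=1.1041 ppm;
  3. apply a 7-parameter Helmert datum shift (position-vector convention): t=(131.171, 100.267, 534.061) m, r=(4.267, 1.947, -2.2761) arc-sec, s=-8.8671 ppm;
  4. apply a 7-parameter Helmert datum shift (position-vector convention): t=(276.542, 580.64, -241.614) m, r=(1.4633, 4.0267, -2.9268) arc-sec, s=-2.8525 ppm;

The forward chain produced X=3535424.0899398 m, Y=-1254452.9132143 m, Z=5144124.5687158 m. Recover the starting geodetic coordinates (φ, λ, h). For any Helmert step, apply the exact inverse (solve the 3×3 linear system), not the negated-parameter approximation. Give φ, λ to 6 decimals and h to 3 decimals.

start: X=3535424.0899, Y=-1254452.9132, Z=5144124.5687 m
→ Helmert⁻¹: X=3535075.0090, Y=-1254950.4759, Z=5144458.7717
→ Helmert⁻¹: X=3534940.4747, Y=-1254916.4496, Z=5144029.6507
→ Helmert⁻¹: X=3535246.9245, Y=-1255078.2228, Z=5144314.2374
→ geod (Bowring, a=6378137.000): φ=54.08202500°, λ=-19.54580600°, h=2728.0110 m

φ=54.082025°, λ=-19.545806°, h=2728.011 m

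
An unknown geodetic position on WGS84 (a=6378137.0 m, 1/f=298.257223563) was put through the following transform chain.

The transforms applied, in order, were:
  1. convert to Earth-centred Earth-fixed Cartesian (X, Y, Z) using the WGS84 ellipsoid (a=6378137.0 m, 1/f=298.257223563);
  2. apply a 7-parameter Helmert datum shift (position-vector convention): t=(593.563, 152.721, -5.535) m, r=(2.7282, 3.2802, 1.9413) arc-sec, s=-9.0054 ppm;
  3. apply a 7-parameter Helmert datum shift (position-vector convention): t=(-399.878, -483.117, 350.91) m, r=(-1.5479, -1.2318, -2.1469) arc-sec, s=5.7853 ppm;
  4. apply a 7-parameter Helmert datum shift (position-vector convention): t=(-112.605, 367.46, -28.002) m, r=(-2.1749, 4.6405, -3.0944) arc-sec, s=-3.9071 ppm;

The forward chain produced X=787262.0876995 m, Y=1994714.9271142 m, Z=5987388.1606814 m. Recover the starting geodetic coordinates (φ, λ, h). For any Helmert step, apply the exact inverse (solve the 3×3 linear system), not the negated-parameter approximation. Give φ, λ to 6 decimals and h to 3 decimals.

φ=70.416800°, λ=68.469251°, h=386.007 m

start: X=787262.0877, Y=1994714.9271, Z=5987388.1607 m
→ Helmert⁻¹: X=787213.1454, Y=1994303.9358, Z=5987478.2951
→ Helmert⁻¹: X=787623.4593, Y=1994738.7806, Z=5987103.0137
→ Helmert⁻¹: X=786960.5443, Y=1994675.8053, Z=5987148.5975
→ geod (Bowring, a=6378137.000): φ=70.41680000°, λ=68.46925100°, h=386.0070 m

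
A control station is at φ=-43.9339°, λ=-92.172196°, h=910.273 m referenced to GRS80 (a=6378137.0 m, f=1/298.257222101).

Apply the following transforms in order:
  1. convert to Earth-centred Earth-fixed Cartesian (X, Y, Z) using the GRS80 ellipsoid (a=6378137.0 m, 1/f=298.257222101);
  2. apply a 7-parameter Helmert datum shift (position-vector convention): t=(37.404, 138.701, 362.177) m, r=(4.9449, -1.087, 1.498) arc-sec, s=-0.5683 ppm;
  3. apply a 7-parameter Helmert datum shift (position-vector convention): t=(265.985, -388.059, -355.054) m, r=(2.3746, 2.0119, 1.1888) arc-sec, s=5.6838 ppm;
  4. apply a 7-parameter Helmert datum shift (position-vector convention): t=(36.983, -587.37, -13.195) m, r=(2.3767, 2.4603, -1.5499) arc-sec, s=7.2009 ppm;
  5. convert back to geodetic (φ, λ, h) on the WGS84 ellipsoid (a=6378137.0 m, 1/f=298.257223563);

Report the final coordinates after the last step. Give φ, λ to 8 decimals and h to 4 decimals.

start: φ=-43.933900°, λ=-92.172196°, h=910.273 m
→ ECEF (a=6378137.000, f=1/298.257222101): X=-174399.9466, Y=-4597924.4148, Z=-4403437.0692
→ Helmert 7p (PV): X=-174305.8453, Y=-4597678.8014, Z=-4403183.5373
→ Helmert 7p (PV): X=-174057.3011, Y=-4598043.3059, Z=-4403614.8485
→ Helmert 7p (PV): X=-174108.6481, Y=-4598611.7367, Z=-4403710.6590
→ geod (Bowring, a=6378137.000): φ=-43.93145383°, λ=-92.16824746°, h=1586.7726 m

φ=-43.93145383°, λ=-92.16824746°, h=1586.7726 m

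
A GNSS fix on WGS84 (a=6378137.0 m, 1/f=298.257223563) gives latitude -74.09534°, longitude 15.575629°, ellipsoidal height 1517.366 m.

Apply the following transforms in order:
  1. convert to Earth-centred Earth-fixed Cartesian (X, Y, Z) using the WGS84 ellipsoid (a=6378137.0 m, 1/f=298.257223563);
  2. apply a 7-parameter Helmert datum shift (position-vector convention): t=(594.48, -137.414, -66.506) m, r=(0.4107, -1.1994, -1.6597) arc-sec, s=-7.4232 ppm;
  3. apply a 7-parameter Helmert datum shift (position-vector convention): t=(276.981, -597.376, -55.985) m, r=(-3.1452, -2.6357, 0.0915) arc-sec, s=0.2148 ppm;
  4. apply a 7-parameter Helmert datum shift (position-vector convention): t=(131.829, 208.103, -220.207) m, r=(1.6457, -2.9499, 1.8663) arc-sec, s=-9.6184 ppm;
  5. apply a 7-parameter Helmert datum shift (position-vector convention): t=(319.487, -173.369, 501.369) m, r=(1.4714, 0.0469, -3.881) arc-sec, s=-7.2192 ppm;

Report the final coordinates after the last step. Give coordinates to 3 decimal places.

X=1690789.079 m, Y=470156.916 m, Z=-6112960.720 m

start: φ=-74.095340°, λ=15.575629°, h=1517.366 m
→ ECEF (a=6378137.000, f=1/298.257223563): X=1689299.0594, Y=470886.2988, Z=-6113322.4649
→ Helmert 7p (PV): X=1689920.3361, Y=470743.9689, Z=-6113332.8300
→ Helmert 7p (PV): X=1690275.5889, Y=470054.2253, Z=-6113375.7120
→ Helmert 7p (PV): X=1690474.3368, Y=470321.8763, Z=-6113509.1945
→ Helmert 7p (PV): X=1690789.0792, Y=470156.9156, Z=-6112960.7202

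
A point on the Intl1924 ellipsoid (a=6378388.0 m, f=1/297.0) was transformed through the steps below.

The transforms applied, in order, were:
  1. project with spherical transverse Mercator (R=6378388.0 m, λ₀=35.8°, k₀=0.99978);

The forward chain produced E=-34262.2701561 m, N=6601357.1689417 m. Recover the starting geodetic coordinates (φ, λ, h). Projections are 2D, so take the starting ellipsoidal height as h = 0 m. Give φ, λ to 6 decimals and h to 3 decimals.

φ=59.310322°, λ=35.196848°, h=0.000 m

start: E=-34262.2702, N=6601357.1689 m
→ tm⁻¹: φ=59.31032200°, λ=35.19684800°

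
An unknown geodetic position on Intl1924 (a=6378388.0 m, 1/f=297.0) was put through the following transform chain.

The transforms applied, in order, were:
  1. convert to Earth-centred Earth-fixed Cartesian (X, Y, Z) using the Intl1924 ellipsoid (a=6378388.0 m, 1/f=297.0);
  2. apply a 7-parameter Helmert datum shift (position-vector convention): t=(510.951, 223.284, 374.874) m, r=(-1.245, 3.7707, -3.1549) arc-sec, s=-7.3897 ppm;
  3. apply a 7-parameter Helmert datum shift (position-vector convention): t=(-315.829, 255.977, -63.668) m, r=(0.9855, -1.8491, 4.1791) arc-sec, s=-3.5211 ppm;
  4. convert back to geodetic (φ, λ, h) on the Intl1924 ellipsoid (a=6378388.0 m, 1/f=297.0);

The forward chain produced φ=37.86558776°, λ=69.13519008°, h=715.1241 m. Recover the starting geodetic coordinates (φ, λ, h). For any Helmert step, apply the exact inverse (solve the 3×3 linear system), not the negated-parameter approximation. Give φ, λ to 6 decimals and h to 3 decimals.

start: φ=37.865588°, λ=69.135190°, h=715.124 m
→ ECEF (a=6378388.000, f=1/297.0): X=1795918.7913, Y=4711727.7190, Z=3894178.8673
→ Helmert⁻¹: X=1796371.3139, Y=4711470.5416, Z=3894217.6328
→ Helmert⁻¹: X=1795730.3884, Y=4711286.0354, Z=3893932.7979
→ geod (Bowring, a=6378388.000): φ=37.86649100°, λ=69.13540300°, h=185.2880 m

φ=37.866491°, λ=69.135403°, h=185.288 m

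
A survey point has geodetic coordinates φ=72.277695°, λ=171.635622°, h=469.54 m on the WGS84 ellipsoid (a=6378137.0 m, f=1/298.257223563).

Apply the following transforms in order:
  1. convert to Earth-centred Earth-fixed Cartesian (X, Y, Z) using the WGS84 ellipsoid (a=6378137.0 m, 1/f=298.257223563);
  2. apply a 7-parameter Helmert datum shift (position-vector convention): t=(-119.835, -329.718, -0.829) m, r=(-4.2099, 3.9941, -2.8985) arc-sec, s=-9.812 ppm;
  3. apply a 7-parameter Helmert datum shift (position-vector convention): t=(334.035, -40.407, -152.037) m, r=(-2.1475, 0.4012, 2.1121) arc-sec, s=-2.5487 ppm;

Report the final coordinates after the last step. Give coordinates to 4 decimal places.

X=-1926511.4829 m, Y=283133.1291 m, Z=6053442.3387 m

start: φ=72.277695°, λ=171.635622°, h=469.540 m
→ ECEF (a=6378137.000, f=1/298.257223563): X=-1926879.5783, Y=283312.8284, Z=6053637.7025
→ Helmert 7p (PV): X=-1926859.3044, Y=283130.9620, Z=6053609.0045
→ Helmert 7p (PV): X=-1926511.4829, Y=283133.1291, Z=6053442.3387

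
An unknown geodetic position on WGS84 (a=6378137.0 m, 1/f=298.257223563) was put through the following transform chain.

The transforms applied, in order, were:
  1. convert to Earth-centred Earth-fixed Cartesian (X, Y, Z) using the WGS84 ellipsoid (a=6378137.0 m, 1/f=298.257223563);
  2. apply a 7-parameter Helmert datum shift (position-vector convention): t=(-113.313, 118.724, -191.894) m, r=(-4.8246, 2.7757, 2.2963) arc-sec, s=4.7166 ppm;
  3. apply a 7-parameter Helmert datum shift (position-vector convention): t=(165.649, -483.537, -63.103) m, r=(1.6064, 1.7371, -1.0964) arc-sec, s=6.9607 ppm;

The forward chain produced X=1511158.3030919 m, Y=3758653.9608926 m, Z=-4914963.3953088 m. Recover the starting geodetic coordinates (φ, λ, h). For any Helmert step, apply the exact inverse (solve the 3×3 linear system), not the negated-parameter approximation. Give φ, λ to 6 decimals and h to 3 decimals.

start: X=1511158.3031, Y=3758653.9609, Z=-4914963.3953 m
→ Helmert⁻¹: X=1511003.5469, Y=3759081.0862, Z=-4914882.6321
→ Helmert⁻¹: X=1511217.7162, Y=3759042.7619, Z=-4914559.2959
→ geod (Bowring, a=6378137.000): φ=-50.68732300°, λ=68.09879000°, h=3849.6920 m

φ=-50.687323°, λ=68.098790°, h=3849.692 m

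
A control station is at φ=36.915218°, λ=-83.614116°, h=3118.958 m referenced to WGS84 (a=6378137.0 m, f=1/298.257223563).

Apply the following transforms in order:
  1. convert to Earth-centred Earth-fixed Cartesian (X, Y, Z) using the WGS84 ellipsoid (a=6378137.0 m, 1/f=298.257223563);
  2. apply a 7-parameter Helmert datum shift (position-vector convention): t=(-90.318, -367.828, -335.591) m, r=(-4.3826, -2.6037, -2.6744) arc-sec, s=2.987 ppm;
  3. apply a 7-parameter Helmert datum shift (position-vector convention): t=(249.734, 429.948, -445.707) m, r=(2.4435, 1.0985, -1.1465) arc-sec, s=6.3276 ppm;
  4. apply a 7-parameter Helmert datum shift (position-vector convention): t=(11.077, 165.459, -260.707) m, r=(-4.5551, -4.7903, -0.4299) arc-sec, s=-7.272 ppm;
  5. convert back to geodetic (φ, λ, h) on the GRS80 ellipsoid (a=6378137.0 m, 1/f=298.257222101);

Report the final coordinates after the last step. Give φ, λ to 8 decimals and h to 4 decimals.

φ=36.91082546°, λ=-83.61425939°, h=2341.1933 m

start: φ=36.915218°, λ=-83.614116°, h=3118.958 m
→ ECEF (a=6378137.000, f=1/298.257223563): X=568148.6441, Y=-5076449.3872, Z=3811748.0885
→ Helmert 7p (PV): X=567946.0862, Y=-5076758.7550, Z=3811538.9170
→ Helmert 7p (PV): X=568191.4943, Y=-5076409.2409, Z=3811054.1613
→ Helmert 7p (PV): X=568099.3518, Y=-5076123.8888, Z=3810891.0413
→ geod (Bowring, a=6378137.000): φ=36.91082546°, λ=-83.61425939°, h=2341.1933 m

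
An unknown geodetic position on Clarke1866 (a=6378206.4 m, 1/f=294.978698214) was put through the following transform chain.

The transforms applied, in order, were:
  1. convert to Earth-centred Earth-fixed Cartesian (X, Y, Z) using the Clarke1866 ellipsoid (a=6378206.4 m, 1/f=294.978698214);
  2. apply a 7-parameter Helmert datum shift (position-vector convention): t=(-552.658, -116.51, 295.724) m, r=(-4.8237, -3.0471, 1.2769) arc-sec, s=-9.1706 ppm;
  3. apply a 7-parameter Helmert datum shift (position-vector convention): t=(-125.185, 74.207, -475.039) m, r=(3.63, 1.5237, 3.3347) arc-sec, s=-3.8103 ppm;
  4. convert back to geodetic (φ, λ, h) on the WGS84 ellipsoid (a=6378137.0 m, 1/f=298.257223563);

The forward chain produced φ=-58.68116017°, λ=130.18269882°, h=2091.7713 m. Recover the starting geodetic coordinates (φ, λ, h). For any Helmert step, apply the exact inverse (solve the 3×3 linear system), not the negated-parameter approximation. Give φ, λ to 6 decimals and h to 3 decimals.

start: φ=-58.681160°, λ=130.182699°, h=2091.771 m
→ ECEF (a=6378137.000, f=1/298.257223563): X=-2145103.5355, Y=2539942.5689, Z=-5427346.3108
→ Helmert⁻¹: X=-2144905.3726, Y=2539817.2089, Z=-5426952.4921
→ Helmert⁻¹: X=-2144436.8299, Y=2540097.2076, Z=-5427206.9058
→ geod (Bowring, a=6378206.400): φ=-58.68480100°, λ=130.17220000°, h=1914.5990 m

φ=-58.684801°, λ=130.172200°, h=1914.599 m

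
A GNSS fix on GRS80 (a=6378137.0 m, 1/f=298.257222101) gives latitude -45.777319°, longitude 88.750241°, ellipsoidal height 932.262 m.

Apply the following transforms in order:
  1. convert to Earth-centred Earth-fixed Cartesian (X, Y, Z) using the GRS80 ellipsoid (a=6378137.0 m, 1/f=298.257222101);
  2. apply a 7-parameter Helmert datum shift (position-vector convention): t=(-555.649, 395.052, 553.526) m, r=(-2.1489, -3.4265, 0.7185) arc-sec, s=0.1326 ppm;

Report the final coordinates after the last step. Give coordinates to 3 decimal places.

X=96708.959 m, Y=4456029.510 m, Z=-4548179.608 m

start: φ=-45.777319°, λ=88.750241°, h=932.262 m
→ ECEF (a=6378137.000, f=1/298.257222101): X=97204.5529, Y=4455680.9176, Z=-4548687.7252
→ Helmert 7p (PV): X=96708.9594, Y=4456029.5100, Z=-4548179.6076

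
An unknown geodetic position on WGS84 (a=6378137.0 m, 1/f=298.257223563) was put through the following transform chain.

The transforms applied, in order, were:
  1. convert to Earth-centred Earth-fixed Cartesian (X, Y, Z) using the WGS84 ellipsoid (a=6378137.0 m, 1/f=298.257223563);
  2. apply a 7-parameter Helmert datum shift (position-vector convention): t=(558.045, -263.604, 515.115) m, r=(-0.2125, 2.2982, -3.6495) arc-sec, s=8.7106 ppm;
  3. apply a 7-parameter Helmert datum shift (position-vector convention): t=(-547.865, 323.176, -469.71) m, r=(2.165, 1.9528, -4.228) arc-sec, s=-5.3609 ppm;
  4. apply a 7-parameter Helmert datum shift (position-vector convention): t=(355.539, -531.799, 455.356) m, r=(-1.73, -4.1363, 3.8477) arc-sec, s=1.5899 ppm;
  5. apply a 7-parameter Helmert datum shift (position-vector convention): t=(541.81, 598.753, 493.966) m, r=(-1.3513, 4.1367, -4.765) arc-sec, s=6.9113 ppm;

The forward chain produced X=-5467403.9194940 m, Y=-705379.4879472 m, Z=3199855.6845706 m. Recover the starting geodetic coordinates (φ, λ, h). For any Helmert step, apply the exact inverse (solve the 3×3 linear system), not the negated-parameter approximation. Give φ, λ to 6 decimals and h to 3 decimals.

start: X=-5467403.9195, Y=-705379.4879, Z=3199855.6846 m
→ Helmert⁻¹: X=-5467955.7882, Y=-706120.6381, Z=3199225.3195
→ Helmert⁻¹: X=-5468251.6458, Y=-705512.5413, Z=3198868.6173
→ Helmert⁻¹: X=-5467748.9123, Y=-705917.9981, Z=3199311.1226
→ Helmert⁻¹: X=-5468282.4784, Y=-705748.2947, Z=3198706.4897
→ geod (Bowring, a=6378137.000): φ=30.28721200°, λ=-172.64593600°, h=1585.2940 m

φ=30.287212°, λ=-172.645936°, h=1585.294 m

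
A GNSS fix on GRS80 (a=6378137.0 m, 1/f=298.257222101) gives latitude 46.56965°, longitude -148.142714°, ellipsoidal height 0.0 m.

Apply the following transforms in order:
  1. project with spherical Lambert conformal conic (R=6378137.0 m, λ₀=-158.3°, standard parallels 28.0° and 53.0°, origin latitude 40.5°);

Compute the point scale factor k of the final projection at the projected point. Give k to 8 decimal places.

0.98114657

start: φ=46.569650°, λ=-148.142714°, h=0.000 m
→ into lcc (λ₀=-158.3°): φ=46.56965000°, λ−λ₀=10.15728600°
scale k = 0.98114657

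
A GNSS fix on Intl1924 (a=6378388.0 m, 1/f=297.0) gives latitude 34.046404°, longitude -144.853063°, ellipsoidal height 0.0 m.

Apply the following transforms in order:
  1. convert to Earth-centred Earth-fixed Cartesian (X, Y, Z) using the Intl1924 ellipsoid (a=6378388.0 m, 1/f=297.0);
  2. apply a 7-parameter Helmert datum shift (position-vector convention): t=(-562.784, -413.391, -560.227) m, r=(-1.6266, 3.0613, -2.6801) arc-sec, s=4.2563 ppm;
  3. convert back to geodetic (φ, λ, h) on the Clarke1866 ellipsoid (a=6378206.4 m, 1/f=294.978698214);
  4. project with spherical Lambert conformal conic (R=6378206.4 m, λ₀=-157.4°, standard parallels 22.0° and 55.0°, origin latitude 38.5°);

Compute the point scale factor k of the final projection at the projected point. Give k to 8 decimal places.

start: φ=34.046404°, λ=-144.853063°, h=0.000 m
→ ECEF (a=6378388.000, f=1/297.0): X=-4326017.4926, Y=-3045673.4511, Z=3550767.0486
→ Helmert 7p (PV): X=-4326585.5642, Y=-3046015.5937, Z=3550310.1582
→ geod (Bowring, a=6378206.400): φ=34.04087695°, λ=-144.85357477°, h=519.7387 m
→ into lcc (λ₀=-157.4°): φ=34.04087695°, λ−λ₀=12.54642523°
scale k = 0.96231823

0.96231823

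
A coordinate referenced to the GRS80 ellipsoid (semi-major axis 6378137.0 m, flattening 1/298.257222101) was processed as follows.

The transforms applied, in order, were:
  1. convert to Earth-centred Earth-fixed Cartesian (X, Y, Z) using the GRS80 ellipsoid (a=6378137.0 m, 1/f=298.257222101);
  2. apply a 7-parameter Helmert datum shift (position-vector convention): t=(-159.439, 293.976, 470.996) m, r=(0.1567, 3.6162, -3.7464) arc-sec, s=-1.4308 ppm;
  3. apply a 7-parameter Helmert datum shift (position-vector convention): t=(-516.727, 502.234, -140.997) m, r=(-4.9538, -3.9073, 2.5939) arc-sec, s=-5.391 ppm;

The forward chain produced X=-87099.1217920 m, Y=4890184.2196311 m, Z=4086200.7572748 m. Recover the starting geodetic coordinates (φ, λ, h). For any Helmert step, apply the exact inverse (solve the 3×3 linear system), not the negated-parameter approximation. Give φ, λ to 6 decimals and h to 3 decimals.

start: X=-87099.1218, Y=4890184.2196, Z=4086200.7573 m
→ Helmert⁻¹: X=-86443.9611, Y=4889611.2893, Z=4086482.8537
→ Helmert⁻¹: X=-86445.0860, Y=4889325.8430, Z=4086012.4740
→ geod (Bowring, a=6378137.000): φ=40.07049700°, λ=91.01290500°, h=3159.1930 m

φ=40.070497°, λ=91.012905°, h=3159.193 m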